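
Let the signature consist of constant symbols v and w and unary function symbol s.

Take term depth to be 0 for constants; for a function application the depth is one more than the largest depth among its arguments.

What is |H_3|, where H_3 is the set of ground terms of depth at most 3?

Write N_k for the number of ground terms of depth ≤ k. A term of depth ≤ k is either a constant or a function symbol applied to arguments of depth ≤ k−1, so N_k = 2 + N_{k-1}.
N_0 = 2
N_1 = 2 + 2 = 4
N_2 = 2 + 4 = 6
N_3 = 2 + 6 = 8
Explicitly: v, w, s(v), s(w), s(s(v)), s(s(w)), s(s(s(v))), s(s(s(w))).

8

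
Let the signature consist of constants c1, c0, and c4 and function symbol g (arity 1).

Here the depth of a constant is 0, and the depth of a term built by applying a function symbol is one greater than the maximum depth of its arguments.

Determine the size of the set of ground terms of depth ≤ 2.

Count level by level. With function symbols g/1, the terms of depth ≤ k are the 3 constants together with each function applied to depth-≤(k−1) tuples, so N_k = 3 + N_{k-1}.
N_0 = 3
N_1 = 3 + 3 = 6
N_2 = 3 + 6 = 9
Explicitly: c1, c0, c4, g(c1), g(c0), g(c4), g(g(c1)), g(g(c0)), g(g(c4)).

9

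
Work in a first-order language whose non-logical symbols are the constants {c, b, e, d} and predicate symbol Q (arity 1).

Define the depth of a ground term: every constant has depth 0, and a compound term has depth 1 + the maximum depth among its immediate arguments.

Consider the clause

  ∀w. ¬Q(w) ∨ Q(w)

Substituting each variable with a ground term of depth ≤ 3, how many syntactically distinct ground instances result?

4

Ground terms of depth ≤ 3:
  With no function symbols every ground term is a constant, so there are exactly 4 ground terms at every depth bound.
  N_0 = 4
  N_1 = 4
  N_2 = 4
  N_3 = 4
  Explicitly: c, b, e, d.
So there are 4 ground terms available for substitution.
The body mentions the single quantified variable w; since ground terms form a free algebra, no two substitutions collapse to the same formula.
Number of ground instances = 4.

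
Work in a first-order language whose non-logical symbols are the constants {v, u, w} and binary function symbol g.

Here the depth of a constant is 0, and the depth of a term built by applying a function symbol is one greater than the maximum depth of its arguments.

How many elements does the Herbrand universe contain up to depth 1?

Let N_k = |{terms of depth ≤ k}|. Then N_0 = 3 and N_k = 3 + N_{k-1}^2 for k ≥ 1 (one summand per function symbol, arity giving the exponent).
N_0 = 3
N_1 = 3 + 3^2 = 12

12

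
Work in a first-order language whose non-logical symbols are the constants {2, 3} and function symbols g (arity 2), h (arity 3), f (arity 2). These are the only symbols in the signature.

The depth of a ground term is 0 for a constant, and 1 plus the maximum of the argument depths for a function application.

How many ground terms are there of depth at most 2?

If N_k denotes the number of depth-≤k ground terms, the 2 constants give N_0 = 2, and each function symbol of arity r contributes N_{k-1}^r new terms at level k: N_k = 2 + N_{k-1}^2 + N_{k-1}^3 + N_{k-1}^2.
N_0 = 2
N_1 = 2 + 2^2 + 2^3 + 2^2 = 18
N_2 = 2 + 18^2 + 18^3 + 18^2 = 6482

6482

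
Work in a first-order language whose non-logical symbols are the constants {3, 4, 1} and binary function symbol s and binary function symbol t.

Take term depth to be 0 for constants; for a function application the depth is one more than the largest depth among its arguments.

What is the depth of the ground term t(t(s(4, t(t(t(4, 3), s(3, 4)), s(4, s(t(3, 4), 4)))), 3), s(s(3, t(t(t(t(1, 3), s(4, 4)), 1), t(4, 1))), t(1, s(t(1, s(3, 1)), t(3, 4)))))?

7

depth(t(4, 3)) = 1 + max(0, 0) = 1
depth(s(3, 4)) = 1 + max(0, 0) = 1
depth(t(t(4, 3), s(3, 4))) = 1 + max(1, 1) = 2
depth(t(3, 4)) = 1 + max(0, 0) = 1
depth(s(t(3, 4), 4)) = 1 + max(1, 0) = 2
depth(s(4, s(t(3, 4), 4))) = 1 + max(0, 2) = 3
depth(t(t(t(4, 3), s(3, 4)), s(4, s(t(3, 4), 4)))) = 1 + max(2, 3) = 4
depth(s(4, t(t(t(4, 3), s(3, 4)), s(4, s(t(3, 4), 4))))) = 1 + max(0, 4) = 5
depth(t(s(4, t(t(t(4, 3), s(3, 4)), s(4, s(t(3, 4), 4)))), 3)) = 1 + max(5, 0) = 6
depth(t(1, 3)) = 1 + max(0, 0) = 1
depth(s(4, 4)) = 1 + max(0, 0) = 1
depth(t(t(1, 3), s(4, 4))) = 1 + max(1, 1) = 2
depth(t(t(t(1, 3), s(4, 4)), 1)) = 1 + max(2, 0) = 3
depth(t(4, 1)) = 1 + max(0, 0) = 1
depth(t(t(t(t(1, 3), s(4, 4)), 1), t(4, 1))) = 1 + max(3, 1) = 4
depth(s(3, t(t(t(t(1, 3), s(4, 4)), 1), t(4, 1)))) = 1 + max(0, 4) = 5
depth(s(3, 1)) = 1 + max(0, 0) = 1
depth(t(1, s(3, 1))) = 1 + max(0, 1) = 2
depth(s(t(1, s(3, 1)), t(3, 4))) = 1 + max(2, 1) = 3
depth(t(1, s(t(1, s(3, 1)), t(3, 4)))) = 1 + max(0, 3) = 4
depth(s(s(3, t(t(t(t(1, 3), s(4, 4)), 1), t(4, 1))), t(1, s(t(1, s(3, 1)), t(3, 4))))) = 1 + max(5, 4) = 6
depth(t(t(s(4, t(t(t(4, 3), s(3, 4)), s(4, s(t(3, 4), 4)))), 3), s(s(3, t(t(t(t(1, 3), s(4, 4)), 1), t(4, 1))), t(1, s(t(1, s(3, 1)), t(3, 4)))))) = 1 + max(6, 6) = 7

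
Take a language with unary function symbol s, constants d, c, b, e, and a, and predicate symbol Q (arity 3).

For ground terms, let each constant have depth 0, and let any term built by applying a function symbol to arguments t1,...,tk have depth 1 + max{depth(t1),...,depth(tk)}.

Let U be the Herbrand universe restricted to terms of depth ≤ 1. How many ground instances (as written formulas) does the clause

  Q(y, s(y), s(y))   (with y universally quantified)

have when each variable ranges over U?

Ground terms of depth ≤ 1:
  Let N_k = |{terms of depth ≤ k}|. Then N_0 = 5 and N_k = 5 + N_{k-1} for k ≥ 1 (one summand per function symbol, arity giving the exponent).
  N_0 = 5
  N_1 = 5 + 5 = 10
  Explicitly: d, c, b, e, a, s(d), s(c), s(b), s(e), s(a).
So there are 10 ground terms available for substitution.
The clause has 1 distinct variable (y), which appears in the body. In the free term algebra distinct substitutions yield syntactically distinct ground instances.
Number of ground instances = 10.

10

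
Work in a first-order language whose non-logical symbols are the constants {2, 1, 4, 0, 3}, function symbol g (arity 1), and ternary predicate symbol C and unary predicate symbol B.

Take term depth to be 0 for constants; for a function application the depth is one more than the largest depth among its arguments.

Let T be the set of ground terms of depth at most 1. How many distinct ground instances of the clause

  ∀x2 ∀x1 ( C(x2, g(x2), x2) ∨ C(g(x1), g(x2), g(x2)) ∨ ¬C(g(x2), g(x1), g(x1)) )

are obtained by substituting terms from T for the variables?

100

Ground terms of depth ≤ 1:
  Let N_k count ground terms of depth at most k. Each non-constant term of depth ≤ k is some function symbol applied to depth-≤(k−1) arguments, giving N_k = 5 + N_{k-1}.
  N_0 = 5
  N_1 = 5 + 5 = 10
So there are 10 ground terms available for substitution.
The body mentions every one of the 2 quantified variables; since ground terms form a free algebra, no two substitutions collapse to the same formula.
Number of ground instances = 10^2 = 100.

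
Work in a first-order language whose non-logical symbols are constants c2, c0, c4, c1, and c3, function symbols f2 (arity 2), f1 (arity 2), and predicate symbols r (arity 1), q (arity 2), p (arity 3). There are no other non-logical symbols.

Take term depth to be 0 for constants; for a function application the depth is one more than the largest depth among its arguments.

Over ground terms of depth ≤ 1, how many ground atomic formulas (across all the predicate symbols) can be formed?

169455

First count ground terms of depth ≤ 1.
Let N_k count ground terms of depth at most k. Each non-constant term of depth ≤ k is some function symbol applied to depth-≤(k−1) arguments, giving N_k = 5 + N_{k-1}^2 + N_{k-1}^2.
N_0 = 5
N_1 = 5 + 5^2 + 5^2 = 55
So |H| = 55.
Ground atoms are formed by filling each argument slot of a predicate with a term from H, so an r-ary predicate gives |H|^r atoms:
  r: 55;  q: 55^2 = 3025;  p: 55^3 = 166375
Total ground atoms: 55 + 3025 + 166375 = 169455.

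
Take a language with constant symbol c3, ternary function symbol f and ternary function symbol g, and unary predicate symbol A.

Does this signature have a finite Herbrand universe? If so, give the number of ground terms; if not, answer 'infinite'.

infinite

The signature has at least one function symbol (f, arity 3) and at least one constant (c3).
Iterating f gives infinitely many distinct ground terms: c3, f(c3, c3, c3), f(f(c3, c3, c3), f(c3, c3, c3), f(c3, c3, c3)), ...
So the Herbrand universe is infinite.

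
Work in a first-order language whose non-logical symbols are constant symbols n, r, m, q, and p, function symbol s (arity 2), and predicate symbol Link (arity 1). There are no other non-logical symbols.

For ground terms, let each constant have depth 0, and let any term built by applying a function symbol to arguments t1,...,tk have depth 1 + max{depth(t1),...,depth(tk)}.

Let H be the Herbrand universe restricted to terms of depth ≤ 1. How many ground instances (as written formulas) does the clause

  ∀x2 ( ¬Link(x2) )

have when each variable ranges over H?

30

Ground terms of depth ≤ 1:
  Let N_k = |{terms of depth ≤ k}|. Then N_0 = 5 and N_k = 5 + N_{k-1}^2 for k ≥ 1 (one summand per function symbol, arity giving the exponent).
  N_0 = 5
  N_1 = 5 + 5^2 = 30
So there are 30 ground terms available for substitution.
There is 1 variable to instantiate (x2),  occurring in at least one literal, so different choices give different ground instances.
Number of ground instances = 30.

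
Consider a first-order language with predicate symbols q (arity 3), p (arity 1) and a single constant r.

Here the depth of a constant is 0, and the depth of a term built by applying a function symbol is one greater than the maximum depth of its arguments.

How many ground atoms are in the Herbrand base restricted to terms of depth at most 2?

2

First count ground terms of depth ≤ 2.
With no function symbols every ground term is a constant, so there is exactly 1 ground term at every depth bound.
N_0 = 1
N_1 = 1
N_2 = 1
So |H| = 1.
For each predicate symbol, the number of ground atoms is |H| raised to its arity; summing:
  q: 1^3 = 1;  p: 1
Total ground atoms: 1 + 1 = 2.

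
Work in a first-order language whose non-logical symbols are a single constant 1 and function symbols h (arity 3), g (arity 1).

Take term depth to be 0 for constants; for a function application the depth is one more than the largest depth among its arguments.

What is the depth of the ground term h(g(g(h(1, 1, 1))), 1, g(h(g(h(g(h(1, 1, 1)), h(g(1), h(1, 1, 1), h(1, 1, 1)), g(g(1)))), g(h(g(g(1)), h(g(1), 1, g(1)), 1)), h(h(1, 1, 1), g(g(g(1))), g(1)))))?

depth(h(1, 1, 1)) = 1 + max(0, 0, 0) = 1
depth(g(h(1, 1, 1))) = 1 + depth(h(1, 1, 1)) = 1 + 1 = 2
depth(g(g(h(1, 1, 1)))) = 1 + depth(g(h(1, 1, 1))) = 1 + 2 = 3
depth(g(1)) = 1 + depth(1) = 1 + 0 = 1
depth(h(g(1), h(1, 1, 1), h(1, 1, 1))) = 1 + max(1, 1, 1) = 2
depth(g(g(1))) = 1 + depth(g(1)) = 1 + 1 = 2
depth(h(g(h(1, 1, 1)), h(g(1), h(1, 1, 1), h(1, 1, 1)), g(g(1)))) = 1 + max(2, 2, 2) = 3
depth(g(h(g(h(1, 1, 1)), h(g(1), h(1, 1, 1), h(1, 1, 1)), g(g(1))))) = 1 + depth(h(g(h(1, 1, 1)), h(g(1), h(1, 1, 1), h(1, 1, 1)), g(g(1)))) = 1 + 3 = 4
depth(h(g(1), 1, g(1))) = 1 + max(1, 0, 1) = 2
depth(h(g(g(1)), h(g(1), 1, g(1)), 1)) = 1 + max(2, 2, 0) = 3
depth(g(h(g(g(1)), h(g(1), 1, g(1)), 1))) = 1 + depth(h(g(g(1)), h(g(1), 1, g(1)), 1)) = 1 + 3 = 4
depth(g(g(g(1)))) = 1 + depth(g(g(1))) = 1 + 2 = 3
depth(h(h(1, 1, 1), g(g(g(1))), g(1))) = 1 + max(1, 3, 1) = 4
depth(h(g(h(g(h(1, 1, 1)), h(g(1), h(1, 1, 1), h(1, 1, 1)), g(g(1)))), g(h(g(g(1)), h(g(1), 1, g(1)), 1)), h(h(1, 1, 1), g(g(g(1))), g(1)))) = 1 + max(4, 4, 4) = 5
depth(g(h(g(h(g(h(1, 1, 1)), h(g(1), h(1, 1, 1), h(1, 1, 1)), g(g(1)))), g(h(g(g(1)), h(g(1), 1, g(1)), 1)), h(h(1, 1, 1), g(g(g(1))), g(1))))) = 1 + depth(h(g(h(g(h(1, 1, 1)), h(g(1), h(1, 1, 1), h(1, 1, 1)), g(g(1)))), g(h(g(g(1)), h(g(1), 1, g(1)), 1)), h(h(1, 1, 1), g(g(g(1))), g(1)))) = 1 + 5 = 6
depth(h(g(g(h(1, 1, 1))), 1, g(h(g(h(g(h(1, 1, 1)), h(g(1), h(1, 1, 1), h(1, 1, 1)), g(g(1)))), g(h(g(g(1)), h(g(1), 1, g(1)), 1)), h(h(1, 1, 1), g(g(g(1))), g(1)))))) = 1 + max(3, 0, 6) = 7

7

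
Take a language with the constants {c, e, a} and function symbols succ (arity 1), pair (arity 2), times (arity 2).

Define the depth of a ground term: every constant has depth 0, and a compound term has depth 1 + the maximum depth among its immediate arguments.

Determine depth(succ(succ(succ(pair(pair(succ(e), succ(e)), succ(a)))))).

6

depth(succ(e)) = 1 + depth(e) = 1 + 0 = 1
depth(pair(succ(e), succ(e))) = 1 + max(1, 1) = 2
depth(succ(a)) = 1 + depth(a) = 1 + 0 = 1
depth(pair(pair(succ(e), succ(e)), succ(a))) = 1 + max(2, 1) = 3
depth(succ(pair(pair(succ(e), succ(e)), succ(a)))) = 1 + depth(pair(pair(succ(e), succ(e)), succ(a))) = 1 + 3 = 4
depth(succ(succ(pair(pair(succ(e), succ(e)), succ(a))))) = 1 + depth(succ(pair(pair(succ(e), succ(e)), succ(a)))) = 1 + 4 = 5
depth(succ(succ(succ(pair(pair(succ(e), succ(e)), succ(a)))))) = 1 + depth(succ(succ(pair(pair(succ(e), succ(e)), succ(a))))) = 1 + 5 = 6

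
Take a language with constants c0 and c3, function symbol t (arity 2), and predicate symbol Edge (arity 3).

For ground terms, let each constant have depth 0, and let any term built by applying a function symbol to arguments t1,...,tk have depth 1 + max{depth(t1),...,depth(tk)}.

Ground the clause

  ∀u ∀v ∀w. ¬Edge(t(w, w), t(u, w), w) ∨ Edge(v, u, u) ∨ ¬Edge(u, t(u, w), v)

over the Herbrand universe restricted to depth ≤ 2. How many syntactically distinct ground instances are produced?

Ground terms of depth ≤ 2:
  Count level by level. With function symbols t/2, the terms of depth ≤ k are the 2 constants together with each function applied to depth-≤(k−1) tuples, so N_k = 2 + N_{k-1}^2.
  N_0 = 2
  N_1 = 2 + 2^2 = 6
  N_2 = 2 + 6^2 = 38
So there are 38 ground terms available for substitution.
The body mentions every one of the 3 quantified variables; since ground terms form a free algebra, no two substitutions collapse to the same formula.
Number of ground instances = 38^3 = 54872.

54872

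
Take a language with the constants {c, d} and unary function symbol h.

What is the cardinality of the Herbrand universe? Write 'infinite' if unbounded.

infinite

The signature has at least one function symbol (h, arity 1) and at least one constant (c).
Iterating h gives infinitely many distinct ground terms: c, h(c), h(h(c)), ...
So the Herbrand universe is infinite.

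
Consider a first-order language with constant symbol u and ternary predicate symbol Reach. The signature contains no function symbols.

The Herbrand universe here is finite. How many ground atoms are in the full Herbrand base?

1

With no function symbols, the Herbrand universe is just the 1 constant.
Ground atoms per predicate: Reach: 1^3 = 1.
Herbrand base size = 1 = 1.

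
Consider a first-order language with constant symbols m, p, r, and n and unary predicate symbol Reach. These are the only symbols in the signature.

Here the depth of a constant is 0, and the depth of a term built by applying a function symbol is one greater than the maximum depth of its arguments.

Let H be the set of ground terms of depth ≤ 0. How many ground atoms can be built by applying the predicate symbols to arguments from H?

First count ground terms of depth ≤ 0.
With no function symbols every ground term is a constant, so there are exactly 4 ground terms at every depth bound.
N_0 = 4
So |H| = 4.
For each predicate symbol, the number of ground atoms is |H| raised to its arity; summing:
  Reach: 4
Total ground atoms: 4.

4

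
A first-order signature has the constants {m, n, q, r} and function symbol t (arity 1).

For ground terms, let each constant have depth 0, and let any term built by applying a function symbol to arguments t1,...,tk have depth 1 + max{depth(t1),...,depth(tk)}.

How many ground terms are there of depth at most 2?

Let N_k count ground terms of depth at most k. Each non-constant term of depth ≤ k is some function symbol applied to depth-≤(k−1) arguments, giving N_k = 4 + N_{k-1}.
N_0 = 4
N_1 = 4 + 4 = 8
N_2 = 4 + 8 = 12
Explicitly: m, n, q, r, t(m), t(n), t(q), t(r), t(t(m)), t(t(n)), t(t(q)), t(t(r)).

12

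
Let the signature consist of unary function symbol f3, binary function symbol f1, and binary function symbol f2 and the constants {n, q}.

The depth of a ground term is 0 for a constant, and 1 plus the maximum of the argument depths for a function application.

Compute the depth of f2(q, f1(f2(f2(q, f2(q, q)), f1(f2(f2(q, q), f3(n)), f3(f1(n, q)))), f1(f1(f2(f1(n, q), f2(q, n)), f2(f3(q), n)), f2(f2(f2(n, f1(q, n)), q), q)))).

depth(f2(q, q)) = 1 + max(0, 0) = 1
depth(f2(q, f2(q, q))) = 1 + max(0, 1) = 2
depth(f3(n)) = 1 + depth(n) = 1 + 0 = 1
depth(f2(f2(q, q), f3(n))) = 1 + max(1, 1) = 2
depth(f1(n, q)) = 1 + max(0, 0) = 1
depth(f3(f1(n, q))) = 1 + depth(f1(n, q)) = 1 + 1 = 2
depth(f1(f2(f2(q, q), f3(n)), f3(f1(n, q)))) = 1 + max(2, 2) = 3
depth(f2(f2(q, f2(q, q)), f1(f2(f2(q, q), f3(n)), f3(f1(n, q))))) = 1 + max(2, 3) = 4
depth(f2(q, n)) = 1 + max(0, 0) = 1
depth(f2(f1(n, q), f2(q, n))) = 1 + max(1, 1) = 2
depth(f3(q)) = 1 + depth(q) = 1 + 0 = 1
depth(f2(f3(q), n)) = 1 + max(1, 0) = 2
depth(f1(f2(f1(n, q), f2(q, n)), f2(f3(q), n))) = 1 + max(2, 2) = 3
depth(f1(q, n)) = 1 + max(0, 0) = 1
depth(f2(n, f1(q, n))) = 1 + max(0, 1) = 2
depth(f2(f2(n, f1(q, n)), q)) = 1 + max(2, 0) = 3
depth(f2(f2(f2(n, f1(q, n)), q), q)) = 1 + max(3, 0) = 4
depth(f1(f1(f2(f1(n, q), f2(q, n)), f2(f3(q), n)), f2(f2(f2(n, f1(q, n)), q), q))) = 1 + max(3, 4) = 5
depth(f1(f2(f2(q, f2(q, q)), f1(f2(f2(q, q), f3(n)), f3(f1(n, q)))), f1(f1(f2(f1(n, q), f2(q, n)), f2(f3(q), n)), f2(f2(f2(n, f1(q, n)), q), q)))) = 1 + max(4, 5) = 6
depth(f2(q, f1(f2(f2(q, f2(q, q)), f1(f2(f2(q, q), f3(n)), f3(f1(n, q)))), f1(f1(f2(f1(n, q), f2(q, n)), f2(f3(q), n)), f2(f2(f2(n, f1(q, n)), q), q))))) = 1 + max(0, 6) = 7

7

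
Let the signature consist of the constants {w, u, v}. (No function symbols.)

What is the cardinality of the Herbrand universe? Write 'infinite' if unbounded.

3

There are no function symbols, so every ground term is one of the 3 constants.
The Herbrand universe is {w, u, v}, which is finite with 3 elements.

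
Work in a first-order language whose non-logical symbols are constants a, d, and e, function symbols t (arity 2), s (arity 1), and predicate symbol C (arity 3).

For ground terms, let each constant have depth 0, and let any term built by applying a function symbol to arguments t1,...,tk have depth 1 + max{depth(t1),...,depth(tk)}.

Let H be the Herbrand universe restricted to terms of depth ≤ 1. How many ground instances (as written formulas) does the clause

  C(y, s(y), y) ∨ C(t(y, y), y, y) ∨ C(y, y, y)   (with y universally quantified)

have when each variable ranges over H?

Ground terms of depth ≤ 1:
  Count level by level. With function symbols t/2, s/1, the terms of depth ≤ k are the 3 constants together with each function applied to depth-≤(k−1) tuples, so N_k = 3 + N_{k-1}^2 + N_{k-1}.
  N_0 = 3
  N_1 = 3 + 3^2 + 3 = 15
So there are 15 ground terms available for substitution.
There is 1 variable to instantiate (y),  occurring in at least one literal, so different choices give different ground instances.
Number of ground instances = 15.

15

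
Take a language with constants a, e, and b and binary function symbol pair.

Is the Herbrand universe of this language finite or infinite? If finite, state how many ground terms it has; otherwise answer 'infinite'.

infinite

The signature has at least one function symbol (pair, arity 2) and at least one constant (a).
Iterating pair gives infinitely many distinct ground terms: a, pair(a, a), pair(pair(a, a), pair(a, a)), ...
So the Herbrand universe is infinite.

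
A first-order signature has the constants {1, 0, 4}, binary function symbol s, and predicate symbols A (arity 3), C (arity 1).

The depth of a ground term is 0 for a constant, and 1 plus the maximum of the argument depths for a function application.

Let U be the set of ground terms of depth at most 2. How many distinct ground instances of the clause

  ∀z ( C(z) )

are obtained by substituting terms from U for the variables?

Ground terms of depth ≤ 2:
  Count level by level. With function symbols s/2, the terms of depth ≤ k are the 3 constants together with each function applied to depth-≤(k−1) tuples, so N_k = 3 + N_{k-1}^2.
  N_0 = 3
  N_1 = 3 + 3^2 = 12
  N_2 = 3 + 12^2 = 147
So there are 147 ground terms available for substitution.
The clause has 1 distinct variable (z), which appears in the body. In the free term algebra distinct substitutions yield syntactically distinct ground instances.
Number of ground instances = 147.

147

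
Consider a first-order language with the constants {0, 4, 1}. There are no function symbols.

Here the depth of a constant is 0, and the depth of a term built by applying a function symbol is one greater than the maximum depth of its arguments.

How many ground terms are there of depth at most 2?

With no function symbols every ground term is a constant, so there are exactly 3 ground terms at every depth bound.
N_0 = 3
N_1 = 3
N_2 = 3

3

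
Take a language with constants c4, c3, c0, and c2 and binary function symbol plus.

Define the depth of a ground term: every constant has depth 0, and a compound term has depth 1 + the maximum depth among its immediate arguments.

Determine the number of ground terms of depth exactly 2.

Count level by level. With function symbols plus/2, the terms of depth ≤ k are the 4 constants together with each function applied to depth-≤(k−1) tuples, so N_k = 4 + N_{k-1}^2.
N_0 = 4
N_1 = 4 + 4^2 = 20
N_2 = 4 + 20^2 = 404
Terms of depth exactly 2: N_2 − N_1 = 404 − 20 = 384.

384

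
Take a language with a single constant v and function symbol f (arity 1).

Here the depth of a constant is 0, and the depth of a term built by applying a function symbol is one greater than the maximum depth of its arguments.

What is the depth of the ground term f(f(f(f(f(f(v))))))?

depth(f(v)) = 1 + depth(v) = 1 + 0 = 1
depth(f(f(v))) = 1 + depth(f(v)) = 1 + 1 = 2
depth(f(f(f(v)))) = 1 + depth(f(f(v))) = 1 + 2 = 3
depth(f(f(f(f(v))))) = 1 + depth(f(f(f(v)))) = 1 + 3 = 4
depth(f(f(f(f(f(v)))))) = 1 + depth(f(f(f(f(v))))) = 1 + 4 = 5
depth(f(f(f(f(f(f(v))))))) = 1 + depth(f(f(f(f(f(v)))))) = 1 + 5 = 6

6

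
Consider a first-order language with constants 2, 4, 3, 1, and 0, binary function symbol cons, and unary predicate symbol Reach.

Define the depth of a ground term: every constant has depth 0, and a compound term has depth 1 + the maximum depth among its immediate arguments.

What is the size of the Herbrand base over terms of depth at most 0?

First count ground terms of depth ≤ 0.
Let N_k = |{terms of depth ≤ k}|. Then N_0 = 5 and N_k = 5 + N_{k-1}^2 for k ≥ 1 (one summand per function symbol, arity giving the exponent).
N_0 = 5
So |H| = 5.
For each predicate symbol, the number of ground atoms is |H| raised to its arity; summing:
  Reach: 5
Total ground atoms: 5.

5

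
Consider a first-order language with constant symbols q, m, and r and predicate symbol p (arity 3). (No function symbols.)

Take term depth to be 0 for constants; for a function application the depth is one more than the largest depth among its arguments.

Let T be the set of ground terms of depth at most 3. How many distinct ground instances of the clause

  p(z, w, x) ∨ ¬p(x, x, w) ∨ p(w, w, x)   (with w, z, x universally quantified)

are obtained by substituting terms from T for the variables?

27

Ground terms of depth ≤ 3:
  With no function symbols every ground term is a constant, so there are exactly 3 ground terms at every depth bound.
  N_0 = 3
  N_1 = 3
  N_2 = 3
  N_3 = 3
  Explicitly: q, m, r.
So there are 3 ground terms available for substitution.
Each of w, z, x ranges independently over the available ground terms, and distinct assignments produce distinct instances.
Number of ground instances = 3^3 = 27.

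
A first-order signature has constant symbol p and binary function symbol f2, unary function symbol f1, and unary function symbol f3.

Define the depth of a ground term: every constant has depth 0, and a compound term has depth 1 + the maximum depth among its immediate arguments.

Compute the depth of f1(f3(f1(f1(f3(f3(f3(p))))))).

depth(f3(p)) = 1 + depth(p) = 1 + 0 = 1
depth(f3(f3(p))) = 1 + depth(f3(p)) = 1 + 1 = 2
depth(f3(f3(f3(p)))) = 1 + depth(f3(f3(p))) = 1 + 2 = 3
depth(f1(f3(f3(f3(p))))) = 1 + depth(f3(f3(f3(p)))) = 1 + 3 = 4
depth(f1(f1(f3(f3(f3(p)))))) = 1 + depth(f1(f3(f3(f3(p))))) = 1 + 4 = 5
depth(f3(f1(f1(f3(f3(f3(p))))))) = 1 + depth(f1(f1(f3(f3(f3(p)))))) = 1 + 5 = 6
depth(f1(f3(f1(f1(f3(f3(f3(p)))))))) = 1 + depth(f3(f1(f1(f3(f3(f3(p))))))) = 1 + 6 = 7

7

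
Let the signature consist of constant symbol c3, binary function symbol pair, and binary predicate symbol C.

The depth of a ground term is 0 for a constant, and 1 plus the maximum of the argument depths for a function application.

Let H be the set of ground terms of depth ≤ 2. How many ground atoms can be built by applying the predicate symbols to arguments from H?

First count ground terms of depth ≤ 2.
Count level by level. With function symbols pair/2, the terms of depth ≤ k are the 1 constant together with each function applied to depth-≤(k−1) tuples, so N_k = 1 + N_{k-1}^2.
N_0 = 1
N_1 = 1 + 1^2 = 2
N_2 = 1 + 2^2 = 5
Explicitly: c3, pair(c3, c3), pair(c3, pair(c3, c3)), pair(pair(c3, c3), c3), pair(pair(c3, c3), pair(c3, c3)).
So |H| = 5.
Ground atoms are formed by filling each argument slot of a predicate with a term from H, so an r-ary predicate gives |H|^r atoms:
  C: 5^2 = 25
Total ground atoms: 25.

25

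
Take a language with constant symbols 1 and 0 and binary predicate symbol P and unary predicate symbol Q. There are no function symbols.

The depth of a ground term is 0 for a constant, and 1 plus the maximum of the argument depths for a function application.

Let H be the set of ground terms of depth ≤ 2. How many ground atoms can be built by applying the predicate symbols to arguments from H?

6

First count ground terms of depth ≤ 2.
With no function symbols every ground term is a constant, so there are exactly 2 ground terms at every depth bound.
N_0 = 2
N_1 = 2
N_2 = 2
Explicitly: 1, 0.
So |H| = 2.
For each predicate symbol, the number of ground atoms is |H| raised to its arity; summing:
  P: 2^2 = 4;  Q: 2
Total ground atoms: 4 + 2 = 6.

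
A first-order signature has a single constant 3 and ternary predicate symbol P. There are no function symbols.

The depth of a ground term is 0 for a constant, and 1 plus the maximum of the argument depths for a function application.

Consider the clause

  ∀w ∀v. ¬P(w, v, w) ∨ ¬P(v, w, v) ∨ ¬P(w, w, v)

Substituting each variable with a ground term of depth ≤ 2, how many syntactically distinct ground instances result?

Ground terms of depth ≤ 2:
  With no function symbols every ground term is a constant, so there is exactly 1 ground term at every depth bound.
  N_0 = 1
  N_1 = 1
  N_2 = 1
  Explicitly: 3.
So there is exactly 1 ground term available for substitution.
The body mentions every one of the 2 quantified variables; since ground terms form a free algebra, no two substitutions collapse to the same formula.
Number of ground instances = 1^2 = 1.

1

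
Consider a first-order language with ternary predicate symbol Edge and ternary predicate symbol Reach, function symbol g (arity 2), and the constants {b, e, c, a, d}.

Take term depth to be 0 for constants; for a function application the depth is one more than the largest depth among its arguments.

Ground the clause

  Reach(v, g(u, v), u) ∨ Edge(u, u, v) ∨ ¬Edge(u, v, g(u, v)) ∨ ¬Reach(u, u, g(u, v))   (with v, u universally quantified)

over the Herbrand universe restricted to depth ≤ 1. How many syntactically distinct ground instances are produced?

900

Ground terms of depth ≤ 1:
  If N_k denotes the number of depth-≤k ground terms, the 5 constants give N_0 = 5, and each function symbol of arity r contributes N_{k-1}^r new terms at level k: N_k = 5 + N_{k-1}^2.
  N_0 = 5
  N_1 = 5 + 5^2 = 30
So there are 30 ground terms available for substitution.
The body mentions every one of the 2 quantified variables; since ground terms form a free algebra, no two substitutions collapse to the same formula.
Number of ground instances = 30^2 = 900.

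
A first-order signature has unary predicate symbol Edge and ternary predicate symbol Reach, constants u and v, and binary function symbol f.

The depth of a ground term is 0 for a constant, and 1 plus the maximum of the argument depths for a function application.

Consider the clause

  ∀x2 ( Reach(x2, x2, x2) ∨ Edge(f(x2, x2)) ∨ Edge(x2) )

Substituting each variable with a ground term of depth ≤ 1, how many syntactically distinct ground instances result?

6

Ground terms of depth ≤ 1:
  Let N_k count ground terms of depth at most k. Each non-constant term of depth ≤ k is some function symbol applied to depth-≤(k−1) arguments, giving N_k = 2 + N_{k-1}^2.
  N_0 = 2
  N_1 = 2 + 2^2 = 6
  Explicitly: u, v, f(u, u), f(u, v), f(v, u), f(v, v).
So there are 6 ground terms available for substitution.
The clause has 1 distinct variable (x2), which appears in the body. In the free term algebra distinct substitutions yield syntactically distinct ground instances.
Number of ground instances = 6.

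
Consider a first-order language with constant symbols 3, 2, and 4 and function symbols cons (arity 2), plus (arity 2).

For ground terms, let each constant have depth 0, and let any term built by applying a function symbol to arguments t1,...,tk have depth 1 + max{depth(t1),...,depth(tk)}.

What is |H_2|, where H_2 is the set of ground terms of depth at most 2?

Let N_k count ground terms of depth at most k. Each non-constant term of depth ≤ k is some function symbol applied to depth-≤(k−1) arguments, giving N_k = 3 + N_{k-1}^2 + N_{k-1}^2.
N_0 = 3
N_1 = 3 + 3^2 + 3^2 = 21
N_2 = 3 + 21^2 + 21^2 = 885

885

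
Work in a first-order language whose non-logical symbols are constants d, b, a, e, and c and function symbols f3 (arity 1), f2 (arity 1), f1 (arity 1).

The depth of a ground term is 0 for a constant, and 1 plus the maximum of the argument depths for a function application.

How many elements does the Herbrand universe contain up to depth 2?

65

If N_k denotes the number of depth-≤k ground terms, the 5 constants give N_0 = 5, and each function symbol of arity r contributes N_{k-1}^r new terms at level k: N_k = 5 + N_{k-1} + N_{k-1} + N_{k-1}.
N_0 = 5
N_1 = 5 + 5 + 5 + 5 = 20
N_2 = 5 + 20 + 20 + 20 = 65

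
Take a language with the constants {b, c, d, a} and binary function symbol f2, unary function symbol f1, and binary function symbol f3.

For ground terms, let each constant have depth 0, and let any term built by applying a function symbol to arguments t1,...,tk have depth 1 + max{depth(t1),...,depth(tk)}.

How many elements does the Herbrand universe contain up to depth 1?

If N_k denotes the number of depth-≤k ground terms, the 4 constants give N_0 = 4, and each function symbol of arity r contributes N_{k-1}^r new terms at level k: N_k = 4 + N_{k-1}^2 + N_{k-1} + N_{k-1}^2.
N_0 = 4
N_1 = 4 + 4^2 + 4 + 4^2 = 40

40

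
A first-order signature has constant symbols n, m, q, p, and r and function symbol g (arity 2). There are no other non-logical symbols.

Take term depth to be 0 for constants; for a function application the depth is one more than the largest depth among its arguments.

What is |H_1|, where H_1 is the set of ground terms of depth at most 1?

30

Let N_k = |{terms of depth ≤ k}|. Then N_0 = 5 and N_k = 5 + N_{k-1}^2 for k ≥ 1 (one summand per function symbol, arity giving the exponent).
N_0 = 5
N_1 = 5 + 5^2 = 30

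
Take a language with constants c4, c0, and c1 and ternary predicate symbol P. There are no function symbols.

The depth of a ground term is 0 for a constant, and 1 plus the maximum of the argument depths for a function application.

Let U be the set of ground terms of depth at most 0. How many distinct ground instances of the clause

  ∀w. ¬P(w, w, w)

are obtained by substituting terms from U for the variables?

Ground terms of depth ≤ 0:
  With no function symbols every ground term is a constant, so there are exactly 3 ground terms at every depth bound.
  N_0 = 3
  Explicitly: c4, c0, c1.
So there are 3 ground terms available for substitution.
There is 1 variable to instantiate (w),  occurring in at least one literal, so different choices give different ground instances.
Number of ground instances = 3.

3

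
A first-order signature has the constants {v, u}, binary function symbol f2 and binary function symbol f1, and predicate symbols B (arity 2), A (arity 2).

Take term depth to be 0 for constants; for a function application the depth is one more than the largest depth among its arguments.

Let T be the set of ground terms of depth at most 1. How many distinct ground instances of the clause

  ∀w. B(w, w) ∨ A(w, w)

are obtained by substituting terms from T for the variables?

10

Ground terms of depth ≤ 1:
  Write N_k for the number of ground terms of depth ≤ k. A term of depth ≤ k is either a constant or a function symbol applied to arguments of depth ≤ k−1, so N_k = 2 + N_{k-1}^2 + N_{k-1}^2.
  N_0 = 2
  N_1 = 2 + 2^2 + 2^2 = 10
  Explicitly: v, u, f2(v, v), f2(v, u), f2(u, v), f2(u, u), f1(v, v), f1(v, u), f1(u, v), f1(u, u).
So there are 10 ground terms available for substitution.
The variable w ranges independently over the available ground terms, and distinct assignments produce distinct instances.
Number of ground instances = 10.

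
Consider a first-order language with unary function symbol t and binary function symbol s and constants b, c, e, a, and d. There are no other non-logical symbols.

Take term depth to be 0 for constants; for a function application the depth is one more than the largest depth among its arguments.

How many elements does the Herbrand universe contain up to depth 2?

Write N_k for the number of ground terms of depth ≤ k. A term of depth ≤ k is either a constant or a function symbol applied to arguments of depth ≤ k−1, so N_k = 5 + N_{k-1} + N_{k-1}^2.
N_0 = 5
N_1 = 5 + 5 + 5^2 = 35
N_2 = 5 + 35 + 35^2 = 1265

1265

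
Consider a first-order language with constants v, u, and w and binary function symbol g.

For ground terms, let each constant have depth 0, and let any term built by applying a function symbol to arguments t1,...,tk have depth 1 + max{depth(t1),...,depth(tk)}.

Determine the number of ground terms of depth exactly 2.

Let N_k count ground terms of depth at most k. Each non-constant term of depth ≤ k is some function symbol applied to depth-≤(k−1) arguments, giving N_k = 3 + N_{k-1}^2.
N_0 = 3
N_1 = 3 + 3^2 = 12
N_2 = 3 + 12^2 = 147
Terms of depth exactly 2: N_2 − N_1 = 147 − 12 = 135.

135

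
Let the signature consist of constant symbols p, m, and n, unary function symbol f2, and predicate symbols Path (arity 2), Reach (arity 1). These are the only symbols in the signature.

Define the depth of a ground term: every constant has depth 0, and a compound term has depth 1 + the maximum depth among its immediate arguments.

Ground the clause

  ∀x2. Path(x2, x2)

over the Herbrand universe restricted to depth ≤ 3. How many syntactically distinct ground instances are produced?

Ground terms of depth ≤ 3:
  Let N_k count ground terms of depth at most k. Each non-constant term of depth ≤ k is some function symbol applied to depth-≤(k−1) arguments, giving N_k = 3 + N_{k-1}.
  N_0 = 3
  N_1 = 3 + 3 = 6
  N_2 = 3 + 6 = 9
  N_3 = 3 + 9 = 12
  Explicitly: p, m, n, f2(p), f2(m), f2(n), f2(f2(p)), f2(f2(m)), f2(f2(n)), f2(f2(f2(p))), f2(f2(f2(m))), f2(f2(f2(n))).
So there are 12 ground terms available for substitution.
The variable x2 ranges independently over the available ground terms, and distinct assignments produce distinct instances.
Number of ground instances = 12.

12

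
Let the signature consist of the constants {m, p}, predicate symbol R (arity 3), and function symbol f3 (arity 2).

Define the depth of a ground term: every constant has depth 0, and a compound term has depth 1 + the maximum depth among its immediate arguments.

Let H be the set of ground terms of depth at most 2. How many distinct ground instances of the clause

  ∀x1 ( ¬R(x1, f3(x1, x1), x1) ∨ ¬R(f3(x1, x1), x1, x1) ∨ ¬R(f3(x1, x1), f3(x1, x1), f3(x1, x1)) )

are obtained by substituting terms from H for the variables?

38

Ground terms of depth ≤ 2:
  Let N_k = |{terms of depth ≤ k}|. Then N_0 = 2 and N_k = 2 + N_{k-1}^2 for k ≥ 1 (one summand per function symbol, arity giving the exponent).
  N_0 = 2
  N_1 = 2 + 2^2 = 6
  N_2 = 2 + 6^2 = 38
So there are 38 ground terms available for substitution.
There is 1 variable to instantiate (x1),  occurring in at least one literal, so different choices give different ground instances.
Number of ground instances = 38.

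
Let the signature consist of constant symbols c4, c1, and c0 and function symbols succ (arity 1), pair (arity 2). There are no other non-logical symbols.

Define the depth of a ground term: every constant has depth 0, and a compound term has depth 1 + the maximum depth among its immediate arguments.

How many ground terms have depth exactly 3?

Write N_k for the number of ground terms of depth ≤ k. A term of depth ≤ k is either a constant or a function symbol applied to arguments of depth ≤ k−1, so N_k = 3 + N_{k-1} + N_{k-1}^2.
N_0 = 3
N_1 = 3 + 3 + 3^2 = 15
N_2 = 3 + 15 + 15^2 = 243
N_3 = 3 + 243 + 243^2 = 59295
Terms of depth exactly 3: N_3 − N_2 = 59295 − 243 = 59052.

59052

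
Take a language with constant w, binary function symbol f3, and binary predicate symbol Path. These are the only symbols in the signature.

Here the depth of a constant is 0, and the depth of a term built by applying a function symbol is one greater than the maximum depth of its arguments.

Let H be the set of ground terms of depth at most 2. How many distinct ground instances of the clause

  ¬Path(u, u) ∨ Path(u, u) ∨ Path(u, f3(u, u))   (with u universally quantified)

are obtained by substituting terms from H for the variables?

5

Ground terms of depth ≤ 2:
  If N_k denotes the number of depth-≤k ground terms, the 1 constant gives N_0 = 1, and each function symbol of arity r contributes N_{k-1}^r new terms at level k: N_k = 1 + N_{k-1}^2.
  N_0 = 1
  N_1 = 1 + 1^2 = 2
  N_2 = 1 + 2^2 = 5
So there are 5 ground terms available for substitution.
The variable u ranges independently over the available ground terms, and distinct assignments produce distinct instances.
Number of ground instances = 5.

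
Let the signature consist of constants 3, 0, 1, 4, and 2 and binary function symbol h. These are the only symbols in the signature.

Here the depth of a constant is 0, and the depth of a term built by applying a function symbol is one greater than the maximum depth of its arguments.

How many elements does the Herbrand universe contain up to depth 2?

Count level by level. With function symbols h/2, the terms of depth ≤ k are the 5 constants together with each function applied to depth-≤(k−1) tuples, so N_k = 5 + N_{k-1}^2.
N_0 = 5
N_1 = 5 + 5^2 = 30
N_2 = 5 + 30^2 = 905

905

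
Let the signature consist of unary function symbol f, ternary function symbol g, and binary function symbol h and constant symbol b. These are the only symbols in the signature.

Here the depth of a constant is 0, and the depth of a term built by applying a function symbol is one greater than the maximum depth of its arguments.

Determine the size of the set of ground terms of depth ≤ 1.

4

Let N_k count ground terms of depth at most k. Each non-constant term of depth ≤ k is some function symbol applied to depth-≤(k−1) arguments, giving N_k = 1 + N_{k-1} + N_{k-1}^3 + N_{k-1}^2.
N_0 = 1
N_1 = 1 + 1 + 1^3 + 1^2 = 4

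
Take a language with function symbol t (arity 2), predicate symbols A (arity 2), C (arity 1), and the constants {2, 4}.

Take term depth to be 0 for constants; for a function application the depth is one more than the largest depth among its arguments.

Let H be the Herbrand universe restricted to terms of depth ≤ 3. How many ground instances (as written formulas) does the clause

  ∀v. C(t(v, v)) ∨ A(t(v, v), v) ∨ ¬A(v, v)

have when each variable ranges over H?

Ground terms of depth ≤ 3:
  Write N_k for the number of ground terms of depth ≤ k. A term of depth ≤ k is either a constant or a function symbol applied to arguments of depth ≤ k−1, so N_k = 2 + N_{k-1}^2.
  N_0 = 2
  N_1 = 2 + 2^2 = 6
  N_2 = 2 + 6^2 = 38
  N_3 = 2 + 38^2 = 1446
So there are 1446 ground terms available for substitution.
There is 1 variable to instantiate (v),  occurring in at least one literal, so different choices give different ground instances.
Number of ground instances = 1446.

1446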